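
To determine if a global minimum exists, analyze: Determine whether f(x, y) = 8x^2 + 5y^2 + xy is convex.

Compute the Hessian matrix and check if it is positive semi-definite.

f(x,y) = 8x^2 + 5y^2 + xy
Hessian H = [[16, 1], [1, 10]]
trace(H) = 26, det(H) = 159
Eigenvalues: (26 +/- sqrt(40)) / 2 = 16.16, 9.838
Since both eigenvalues > 0, f is convex.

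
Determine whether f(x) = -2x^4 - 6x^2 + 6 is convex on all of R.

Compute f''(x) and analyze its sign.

f(x) = -2x^4 - 6x^2 + 6
f'(x) = -8x^3 + -12x
f''(x) = -24x^2 + -12
f''(x) = -24x^2 + -12 <= -12 < 0 for all x
Therefore, f is concave on R.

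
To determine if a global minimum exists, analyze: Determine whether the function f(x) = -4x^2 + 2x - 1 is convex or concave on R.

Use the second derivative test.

f(x) = -4x^2 + 2x - 1
f'(x) = -8x + 2
f''(x) = -8
Since f''(x) = -8 < 0 for all x, f is concave on R.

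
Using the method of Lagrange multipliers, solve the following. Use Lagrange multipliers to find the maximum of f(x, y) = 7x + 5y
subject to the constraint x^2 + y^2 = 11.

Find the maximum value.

Set up Lagrange conditions: grad f = lambda * grad g
  7 = 2*lambda*x
  5 = 2*lambda*y
From these: x/y = 7/5, so x = 7t, y = 5t for some t.
Substitute into constraint: (7t)^2 + (5t)^2 = 11
  t^2 * 74 = 11
  t = sqrt(11/74)
Maximum = 7*x + 5*y = (7^2 + 5^2)*t = 74 * sqrt(11/74) = sqrt(814)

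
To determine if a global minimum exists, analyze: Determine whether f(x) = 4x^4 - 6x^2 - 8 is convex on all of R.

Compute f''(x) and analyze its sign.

f(x) = 4x^4 - 6x^2 - 8
f'(x) = 16x^3 + -12x
f''(x) = 48x^2 + -12
f''(0) = -12 < 0, so not convex near x = 0
Therefore, f is not globally convex on R.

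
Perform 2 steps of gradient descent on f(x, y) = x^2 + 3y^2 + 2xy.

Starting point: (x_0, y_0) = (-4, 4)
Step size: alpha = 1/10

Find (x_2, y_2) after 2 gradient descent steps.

f(x,y) = x^2 + 3y^2 + 2xy
grad_x = 2x + 2y, grad_y = 6y + 2x
Step 1: grad = (0, 16), (-4, 12/5)
Step 2: grad = (-16/5, 32/5), (-92/25, 44/25)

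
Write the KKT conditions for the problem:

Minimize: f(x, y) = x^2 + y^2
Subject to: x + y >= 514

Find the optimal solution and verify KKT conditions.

KKT conditions for min x^2 + y^2 s.t. x + y >= 514:
Stationarity: 2x = mu, 2y = mu
So x = y = mu/2.
Complementary slackness: mu*(x + y - 514) = 0
Primal feasibility: x + y >= 514; dual feasibility: mu >= 0
If mu = 0 then x = y = 0, but 0 + 0 < 514 is infeasible, so the constraint is active.
Constraint active: x + y = 2*(mu/2) = 514 => mu = 514
x = y = 257, f = 132098
Verify: stationarity 2*257 = 514 = mu; primal 257 + 257 = 514 >= 514; dual mu = 514 >= 0; complementary slackness 514*(514 - 514) = 0. All KKT conditions hold.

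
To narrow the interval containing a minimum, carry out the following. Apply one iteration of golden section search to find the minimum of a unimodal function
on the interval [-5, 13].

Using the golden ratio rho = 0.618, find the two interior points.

Golden section search on [-5, 13].
Golden ratio rho = 0.618 (approx).
Interior points:
  x_1 = -5 + (1-0.618)*18 = 1.8760
  x_2 = -5 + 0.618*18 = 6.1240
Compare f(x_1) and f(x_2) to determine which subinterval to keep.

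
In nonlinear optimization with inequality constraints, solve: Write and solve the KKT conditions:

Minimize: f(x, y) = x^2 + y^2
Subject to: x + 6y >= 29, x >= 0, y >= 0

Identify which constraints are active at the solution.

KKT conditions for min x^2 + y^2 s.t. 1x + 6y >= 29, x >= 0, y >= 0:
Stationarity: 2x = mu*1 + mu_x, 2y = mu*6 + mu_y, with mu, mu_x, mu_y >= 0
Complementary slackness: mu*(x + 6y - 29) = 0, mu_x*x = 0, mu_y*y = 0
(0, 0) is infeasible (1*0 + 6*0 < 29), so if mu = 0 stationarity would force x = mu_x/2 >= 0, y = mu_y/2 >= 0 with mu_x*x = mu_y*y = 0, i.e. x = y = 0: contradiction. Hence mu > 0 and x + 6y = 29 is active.
Try x > 0, y > 0 (so mu_x = mu_y = 0): x = 1*mu/2, y = 6*mu/2
Substitute: 1*(1*mu/2) + 6*(6*mu/2) = 29
  mu*37/2 = 29 => mu = 58/37
x* = 29/37 > 0, y* = 174/37 > 0, consistent with mu_x = mu_y = 0.
f is convex and the constraints are linear, so this KKT point is the global minimum.
f* = 841/37
Active constraints: x + 6y >= 29 (holds with equality, mu = 58/37 > 0); x >= 0 and y >= 0 are inactive (mu_x = mu_y = 0).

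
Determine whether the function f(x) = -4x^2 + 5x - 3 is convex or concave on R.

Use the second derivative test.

f(x) = -4x^2 + 5x - 3
f'(x) = -8x + 5
f''(x) = -8
Since f''(x) = -8 < 0 for all x, f is concave on R.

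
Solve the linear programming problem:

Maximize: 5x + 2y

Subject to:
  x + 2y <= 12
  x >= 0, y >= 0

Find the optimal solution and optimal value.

The feasible region has vertices at [(0, 0), (12, 0), (0, 6)].
Checking objective 5x + 2y at each vertex:
  (0, 0): 5*0 + 2*0 = 0
  (12, 0): 5*12 + 2*0 = 60
  (0, 6): 5*0 + 2*6 = 12
Maximum is 60 at (12, 0).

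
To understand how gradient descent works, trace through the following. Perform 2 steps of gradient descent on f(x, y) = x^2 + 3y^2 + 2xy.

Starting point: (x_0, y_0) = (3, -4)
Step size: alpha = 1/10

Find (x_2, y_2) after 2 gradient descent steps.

f(x,y) = x^2 + 3y^2 + 2xy
grad_x = 2x + 2y, grad_y = 6y + 2x
Step 1: grad = (-2, -18), (16/5, -11/5)
Step 2: grad = (2, -34/5), (3, -38/25)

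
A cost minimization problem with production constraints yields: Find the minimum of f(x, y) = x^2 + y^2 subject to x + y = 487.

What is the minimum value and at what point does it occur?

Substitute y = 487 - x into f(x,y) = x^2 + y^2:
g(x) = x^2 + (487 - x)^2 = 2x^2 - 974x + 237169
g'(x) = 4x - 974 = 0  =>  x = 487/2
y = 487 - 487/2 = 487/2
Minimum value = (487/2)^2 + (487/2)^2 = 237169/2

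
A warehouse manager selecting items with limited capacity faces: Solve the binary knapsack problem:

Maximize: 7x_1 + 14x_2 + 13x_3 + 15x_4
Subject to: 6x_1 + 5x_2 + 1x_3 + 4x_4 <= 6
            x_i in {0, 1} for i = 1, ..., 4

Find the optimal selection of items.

Items: item 1 (v=7, w=6), item 2 (v=14, w=5), item 3 (v=13, w=1), item 4 (v=15, w=4)
Capacity: 6
Checking all 16 subsets (w = total weight, v = total value):
  {}: w = 0, v = 0
  {1}: w = 6, v = 7
  {2}: w = 5, v = 14
  {3}: w = 1, v = 13
  {4}: w = 4, v = 15
  {1, 2}: w = 11 > 6, infeasible
  {1, 3}: w = 7 > 6, infeasible
  {1, 4}: w = 10 > 6, infeasible
  {2, 3}: w = 6, v = 27
  {2, 4}: w = 9 > 6, infeasible
  {3, 4}: w = 5, v = 28
  {1, 2, 3}: w = 12 > 6, infeasible
  {1, 2, 4}: w = 15 > 6, infeasible
  {1, 3, 4}: w = 11 > 6, infeasible
  {2, 3, 4}: w = 10 > 6, infeasible
  {1, 2, 3, 4}: w = 16 > 6, infeasible
Best feasible subset: items [3, 4]
Total weight: 5 <= 6, total value: 28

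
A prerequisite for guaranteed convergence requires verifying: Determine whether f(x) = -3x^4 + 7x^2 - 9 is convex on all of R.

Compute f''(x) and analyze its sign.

f(x) = -3x^4 + 7x^2 - 9
f'(x) = -12x^3 + 14x
f''(x) = -36x^2 + 14
f''(x) = -36x^2 + 14 -> -inf as |x| -> inf
Therefore, f is not globally convex on R.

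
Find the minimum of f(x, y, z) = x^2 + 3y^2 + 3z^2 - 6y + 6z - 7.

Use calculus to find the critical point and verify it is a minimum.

f(x,y,z) = x^2 + 3y^2 + 3z^2 - 6y + 6z - 7
df/dx = 2x + (0) = 0 => x = 0
df/dy = 6y + (-6) = 0 => y = 1
df/dz = 6z + (6) = 0 => z = -1
f(0,1,-1) = 1*(0)^2 + 3*(1)^2 + 3*(-1)^2 + -6*(1) + 6*(-1) + -7 = -13
Hessian is diagonal with entries 2, 6, 6 > 0, confirmed minimum.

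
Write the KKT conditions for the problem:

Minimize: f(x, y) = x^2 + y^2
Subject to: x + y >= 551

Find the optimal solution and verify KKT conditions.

KKT conditions for min x^2 + y^2 s.t. x + y >= 551:
Stationarity: 2x = mu, 2y = mu
So x = y = mu/2.
Complementary slackness: mu*(x + y - 551) = 0
Primal feasibility: x + y >= 551; dual feasibility: mu >= 0
If mu = 0 then x = y = 0, but 0 + 0 < 551 is infeasible, so the constraint is active.
Constraint active: x + y = 2*(mu/2) = 551 => mu = 551
x = y = 551/2, f = 303601/2
Verify: stationarity 2*(551/2) = 551 = mu; primal 551/2 + 551/2 = 551 >= 551; dual mu = 551 >= 0; complementary slackness 551*(551 - 551) = 0. All KKT conditions hold.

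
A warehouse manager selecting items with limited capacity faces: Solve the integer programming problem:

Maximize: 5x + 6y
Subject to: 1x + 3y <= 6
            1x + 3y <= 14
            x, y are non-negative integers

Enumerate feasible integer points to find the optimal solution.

Constraint 1: 1x + 3y <= 6
Constraint 2: 1x + 3y <= 14
Feasible x range (need y >= 0): 0 <= x <= min(6/1, 14/1) => x in {0, ..., 6}.
Enumerate feasible integer points row by row (the coefficient of y is 6 > 0, so for each x the largest feasible y gives the best value):
  x = 0: y <= min((6 - 1*0)/3, (14 - 1*0)/3) => y in {0, ..., 2}; best 5*0 + 6*2 = 12
  x = 1: y <= min((6 - 1*1)/3, (14 - 1*1)/3) => y in {0, ..., 1}; best 5*1 + 6*1 = 11
  x = 2: y <= min((6 - 1*2)/3, (14 - 1*2)/3) => y in {0, ..., 1}; best 5*2 + 6*1 = 16
  x = 3: y <= min((6 - 1*3)/3, (14 - 1*3)/3) => y in {0, ..., 1}; best 5*3 + 6*1 = 21
  x = 4: y <= min((6 - 1*4)/3, (14 - 1*4)/3) => y in {0}; best 5*4 + 6*0 = 20
  x = 5: y <= min((6 - 1*5)/3, (14 - 1*5)/3) => y in {0}; best 5*5 + 6*0 = 25
  x = 6: y <= min((6 - 1*6)/3, (14 - 1*6)/3) => y in {0}; best 5*6 + 6*0 = 30
The maximum 5x + 6y = 30 is achieved at x = 6, y = 0.
Check: 1*6 + 3*0 = 6 <= 6 and 1*6 + 3*0 = 6 <= 14.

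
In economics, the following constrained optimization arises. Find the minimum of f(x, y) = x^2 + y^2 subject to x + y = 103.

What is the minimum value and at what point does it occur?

Substitute y = 103 - x into f(x,y) = x^2 + y^2:
g(x) = x^2 + (103 - x)^2 = 2x^2 - 206x + 10609
g'(x) = 4x - 206 = 0  =>  x = 103/2
y = 103 - 103/2 = 103/2
Minimum value = (103/2)^2 + (103/2)^2 = 10609/2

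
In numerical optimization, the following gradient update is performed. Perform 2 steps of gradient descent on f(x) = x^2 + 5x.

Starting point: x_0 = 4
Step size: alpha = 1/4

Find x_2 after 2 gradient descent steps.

f(x) = x^2 + 5x, f'(x) = 2x + (5)
Step 1: f'(4) = 13, x_1 = 4 - 1/4 * 13 = 3/4
Step 2: f'(3/4) = 13/2, x_2 = 3/4 - 1/4 * 13/2 = -7/8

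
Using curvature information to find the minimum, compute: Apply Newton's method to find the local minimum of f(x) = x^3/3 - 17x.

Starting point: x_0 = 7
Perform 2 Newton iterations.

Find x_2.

f(x) = x^3/3 - 17x
f'(x) = x^2 - 17, f''(x) = 2x
Newton update: x_{n+1} = x_n - (x_n^2 - 17)/(2*x_n)
Step 1: x_0 = 7, f'=32, f''=14, x_1 = 33/7
Step 2: x_1 = 33/7, f'=256/49, f''=66/7, x_2 = 961/231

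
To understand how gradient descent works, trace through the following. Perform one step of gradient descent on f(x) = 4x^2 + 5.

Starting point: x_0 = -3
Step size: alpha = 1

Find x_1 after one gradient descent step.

f(x) = 4x^2 + 5
f'(x) = 8x + 0
f'(-3) = 8*-3 + (0) = -24
x_1 = x_0 - alpha * f'(x_0) = -3 - 1 * -24 = 21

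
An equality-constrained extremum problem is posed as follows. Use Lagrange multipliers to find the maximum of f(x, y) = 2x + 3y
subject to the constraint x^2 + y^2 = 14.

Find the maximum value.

Set up Lagrange conditions: grad f = lambda * grad g
  2 = 2*lambda*x
  3 = 2*lambda*y
From these: x/y = 2/3, so x = 2t, y = 3t for some t.
Substitute into constraint: (2t)^2 + (3t)^2 = 14
  t^2 * 13 = 14
  t = sqrt(14/13)
Maximum = 2*x + 3*y = (2^2 + 3^2)*t = 13 * sqrt(14/13) = sqrt(182)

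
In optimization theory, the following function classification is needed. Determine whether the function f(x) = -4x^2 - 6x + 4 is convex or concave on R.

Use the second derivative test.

f(x) = -4x^2 - 6x + 4
f'(x) = -8x - 6
f''(x) = -8
Since f''(x) = -8 < 0 for all x, f is concave on R.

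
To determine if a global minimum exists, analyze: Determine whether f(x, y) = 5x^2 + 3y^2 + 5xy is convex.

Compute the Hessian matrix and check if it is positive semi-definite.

f(x,y) = 5x^2 + 3y^2 + 5xy
Hessian H = [[10, 5], [5, 6]]
trace(H) = 16, det(H) = 35
Eigenvalues: (16 +/- sqrt(116)) / 2 = 13.39, 2.615
Since both eigenvalues > 0, f is convex.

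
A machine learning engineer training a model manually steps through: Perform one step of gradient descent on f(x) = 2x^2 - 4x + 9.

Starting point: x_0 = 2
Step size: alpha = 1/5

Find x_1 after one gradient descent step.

f(x) = 2x^2 - 4x + 9
f'(x) = 4x - 4
f'(2) = 4*2 + (-4) = 4
x_1 = x_0 - alpha * f'(x_0) = 2 - 1/5 * 4 = 6/5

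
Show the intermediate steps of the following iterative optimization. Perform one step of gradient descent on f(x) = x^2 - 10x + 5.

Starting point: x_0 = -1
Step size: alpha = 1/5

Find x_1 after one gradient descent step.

f(x) = x^2 - 10x + 5
f'(x) = 2x - 10
f'(-1) = 2*-1 + (-10) = -12
x_1 = x_0 - alpha * f'(x_0) = -1 - 1/5 * -12 = 7/5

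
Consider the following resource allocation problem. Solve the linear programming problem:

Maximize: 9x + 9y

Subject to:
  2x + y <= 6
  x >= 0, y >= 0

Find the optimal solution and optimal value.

The feasible region has vertices at [(0, 0), (3, 0), (0, 6)].
Checking objective 9x + 9y at each vertex:
  (0, 0): 9*0 + 9*0 = 0
  (3, 0): 9*3 + 9*0 = 27
  (0, 6): 9*0 + 9*6 = 54
Maximum is 54 at (0, 6).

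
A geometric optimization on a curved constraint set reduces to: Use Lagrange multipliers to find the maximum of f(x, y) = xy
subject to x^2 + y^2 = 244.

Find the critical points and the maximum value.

Lagrange conditions: y = 2*lambda*x and x = 2*lambda*y
If x = 0 then y = 0, violating the constraint, so x, y != 0.
Dividing: y/x = x/y => x^2 = y^2 => y = x or y = -x
Constraint: 2x^2 = 244 => x^2 = 122 => x = +/-sqrt(122)
Critical points: (sqrt(122), sqrt(122)), (-sqrt(122), -sqrt(122)), (sqrt(122), -sqrt(122)), (-sqrt(122), sqrt(122))
  y = x:  xy = x^2 = 122  at (sqrt(122), sqrt(122)) and (-sqrt(122), -sqrt(122))
  y = -x: xy = -x^2 = -122 at (sqrt(122), -sqrt(122)) and (-sqrt(122), sqrt(122))
Maximum xy = 122 at (sqrt(122), sqrt(122)) and (-sqrt(122), -sqrt(122))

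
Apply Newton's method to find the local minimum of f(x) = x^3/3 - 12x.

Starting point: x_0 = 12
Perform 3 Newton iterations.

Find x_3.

f(x) = x^3/3 - 12x
f'(x) = x^2 - 12, f''(x) = 2x
Newton update: x_{n+1} = x_n - (x_n^2 - 12)/(2*x_n)
Step 1: x_0 = 12, f'=132, f''=24, x_1 = 13/2
Step 2: x_1 = 13/2, f'=121/4, f''=13, x_2 = 217/52
Step 3: x_2 = 217/52, f'=14641/2704, f''=217/26, x_3 = 79537/22568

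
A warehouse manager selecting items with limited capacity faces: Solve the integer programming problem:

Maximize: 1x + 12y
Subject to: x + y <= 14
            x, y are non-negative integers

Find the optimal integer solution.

Objective: 1x + 12y, constraint: x + y <= 14
Coefficient of y is 12 > coefficient of x is 1, so allocate the entire budget to y.
Optimal: x = 0, y = 14, value = 168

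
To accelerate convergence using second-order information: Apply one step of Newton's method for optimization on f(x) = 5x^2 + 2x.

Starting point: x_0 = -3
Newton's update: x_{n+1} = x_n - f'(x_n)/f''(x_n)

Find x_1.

f(x) = 5x^2 + 2x
f'(x) = 10x + (2), f''(x) = 10
Newton step: x_1 = x_0 - f'(x_0)/f''(x_0)
f'(-3) = -28
x_1 = -3 - -28/10 = -1/5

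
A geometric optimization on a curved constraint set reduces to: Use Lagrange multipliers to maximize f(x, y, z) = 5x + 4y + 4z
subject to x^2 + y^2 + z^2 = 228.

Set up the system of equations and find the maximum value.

Lagrange conditions: 5 = 2*lambda*x, 4 = 2*lambda*y, 4 = 2*lambda*z
So x:5 = y:4 = z:4, i.e. x = 5t, y = 4t, z = 4t
Constraint: t^2*(5^2 + 4^2 + 4^2) = 228
  t^2 * 57 = 228  =>  t = sqrt(4)
Maximum = 5*5t + 4*4t + 4*4t = 57*sqrt(4) = 114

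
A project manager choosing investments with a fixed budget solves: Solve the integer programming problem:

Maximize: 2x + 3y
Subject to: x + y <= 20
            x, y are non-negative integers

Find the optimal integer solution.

Objective: 2x + 3y, constraint: x + y <= 20
Coefficient of y is 3 > coefficient of x is 2, so allocate the entire budget to y.
Optimal: x = 0, y = 20, value = 60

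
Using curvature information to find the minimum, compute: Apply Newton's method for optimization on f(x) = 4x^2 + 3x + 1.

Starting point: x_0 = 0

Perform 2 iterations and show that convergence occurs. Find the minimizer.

f(x) = 4x^2 + 3x + 1, f'(x) = 8x + (3), f''(x) = 8
Step 1: f'(0) = 3, x_1 = 0 - 3/8 = -3/8
Step 2: f'(-3/8) = 0, x_2 = -3/8 (converged)
Newton's method converges in 1 step for quadratics.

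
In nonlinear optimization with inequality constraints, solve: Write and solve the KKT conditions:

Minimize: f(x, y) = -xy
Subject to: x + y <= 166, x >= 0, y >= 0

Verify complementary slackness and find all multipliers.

Problem: min -xy s.t. x + y <= 166 (multiplier lambda), x >= 0 (mu_x), y >= 0 (mu_y)
KKT stationarity: -y + lambda - mu_x = 0, -x + lambda - mu_y = 0, with lambda, mu_x, mu_y >= 0
Complementary slackness: lambda*(x + y - 166) = 0, mu_x*x = 0, mu_y*y = 0
If lambda = 0: y = -mu_x <= 0 and x = -mu_y <= 0 force x = y = 0 with f = 0; but x = y = 83 is feasible with f = -6889 < 0, so this is not the minimum. Hence lambda > 0 and x + y = 166.
Try x > 0, y > 0 (so mu_x = mu_y = 0): y = lambda, x = lambda => x = y = lambda
x + y = 166 => 2*lambda = 166 => lambda = 83
x* = y* = 83 > 0, consistent with mu_x = mu_y = 0.
(Any feasible point with x = 0 or y = 0 has f = 0 > -6889, so the minimum is not on those boundaries.)
min(-xy) = -6889 (i.e. max xy = 6889)
Multipliers: lambda = 83, mu_x = 0, mu_y = 0
Complementary slackness: lambda*(x + y - 166) = 83*(83 + 83 - 166) = 0, mu_x*x = 0*83 = 0, mu_y*y = 0*83 = 0. Satisfied.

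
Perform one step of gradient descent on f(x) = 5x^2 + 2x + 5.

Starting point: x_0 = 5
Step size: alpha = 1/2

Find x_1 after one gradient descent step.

f(x) = 5x^2 + 2x + 5
f'(x) = 10x + 2
f'(5) = 10*5 + (2) = 52
x_1 = x_0 - alpha * f'(x_0) = 5 - 1/2 * 52 = -21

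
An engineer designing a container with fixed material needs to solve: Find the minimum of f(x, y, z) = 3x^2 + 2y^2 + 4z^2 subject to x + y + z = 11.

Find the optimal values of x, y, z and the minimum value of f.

Using Lagrange multipliers on f = 3x^2 + 2y^2 + 4z^2 with constraint x + y + z = 11:
Conditions: 2*3*x = lambda, 2*2*y = lambda, 2*4*z = lambda
So x = lambda/6, y = lambda/4, z = lambda/8
Substituting into constraint: lambda * (13/24) = 11
lambda = 264/13
x = 44/13, y = 66/13, z = 33/13
Minimum value = 1452/13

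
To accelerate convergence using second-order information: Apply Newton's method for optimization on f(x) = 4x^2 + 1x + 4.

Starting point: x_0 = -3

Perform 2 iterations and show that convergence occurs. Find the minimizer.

f(x) = 4x^2 + 1x + 4, f'(x) = 8x + (1), f''(x) = 8
Step 1: f'(-3) = -23, x_1 = -3 - -23/8 = -1/8
Step 2: f'(-1/8) = 0, x_2 = -1/8 (converged)
Newton's method converges in 1 step for quadratics.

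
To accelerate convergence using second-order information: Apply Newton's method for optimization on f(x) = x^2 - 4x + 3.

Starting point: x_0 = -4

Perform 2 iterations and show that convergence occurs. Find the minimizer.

f(x) = x^2 - 4x + 3, f'(x) = 2x + (-4), f''(x) = 2
Step 1: f'(-4) = -12, x_1 = -4 - -12/2 = 2
Step 2: f'(2) = 0, x_2 = 2 (converged)
Newton's method converges in 1 step for quadratics.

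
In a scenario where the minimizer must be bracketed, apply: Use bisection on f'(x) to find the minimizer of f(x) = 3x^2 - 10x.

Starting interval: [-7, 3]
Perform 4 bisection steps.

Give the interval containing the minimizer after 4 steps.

Finding critical point of f(x) = 3x^2 - 10x using bisection on f'(x) = 6x + -10.
f'(x) = 0 when x = 5/3.
Starting interval: [-7, 3]
Step 1: mid = -2, f'(mid) = -22, new interval = [-2, 3]
Step 2: mid = 1/2, f'(mid) = -7, new interval = [1/2, 3]
Step 3: mid = 7/4, f'(mid) = 1/2, new interval = [1/2, 7/4]
Step 4: mid = 9/8, f'(mid) = -13/4, new interval = [9/8, 7/4]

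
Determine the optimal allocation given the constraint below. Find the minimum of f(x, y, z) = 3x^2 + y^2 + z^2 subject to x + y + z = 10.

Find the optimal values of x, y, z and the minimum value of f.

Using Lagrange multipliers on f = 3x^2 + y^2 + z^2 with constraint x + y + z = 10:
Conditions: 2*3*x = lambda, 2*1*y = lambda, 2*1*z = lambda
So x = lambda/6, y = lambda/2, z = lambda/2
Substituting into constraint: lambda * (7/6) = 10
lambda = 60/7
x = 10/7, y = 30/7, z = 30/7
Minimum value = 300/7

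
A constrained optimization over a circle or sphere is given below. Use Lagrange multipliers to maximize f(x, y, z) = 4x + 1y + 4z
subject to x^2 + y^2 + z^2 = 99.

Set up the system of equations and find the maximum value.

Lagrange conditions: 4 = 2*lambda*x, 1 = 2*lambda*y, 4 = 2*lambda*z
So x:4 = y:1 = z:4, i.e. x = 4t, y = 1t, z = 4t
Constraint: t^2*(4^2 + 1^2 + 4^2) = 99
  t^2 * 33 = 99  =>  t = sqrt(3)
Maximum = 4*4t + 1*1t + 4*4t = 33*sqrt(3) = sqrt(3267)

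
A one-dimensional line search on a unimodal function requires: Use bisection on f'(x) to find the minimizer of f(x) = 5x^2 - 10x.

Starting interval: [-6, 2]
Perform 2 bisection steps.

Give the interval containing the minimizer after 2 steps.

Finding critical point of f(x) = 5x^2 - 10x using bisection on f'(x) = 10x + -10.
f'(x) = 0 when x = 1.
Starting interval: [-6, 2]
Step 1: mid = -2, f'(mid) = -30, new interval = [-2, 2]
Step 2: mid = 0, f'(mid) = -10, new interval = [0, 2]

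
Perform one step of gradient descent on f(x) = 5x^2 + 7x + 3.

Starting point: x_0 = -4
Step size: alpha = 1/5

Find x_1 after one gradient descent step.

f(x) = 5x^2 + 7x + 3
f'(x) = 10x + 7
f'(-4) = 10*-4 + (7) = -33
x_1 = x_0 - alpha * f'(x_0) = -4 - 1/5 * -33 = 13/5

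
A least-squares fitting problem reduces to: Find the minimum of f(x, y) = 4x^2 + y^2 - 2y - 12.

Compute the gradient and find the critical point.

f(x,y) = 4x^2 + y^2 - 2y - 12
df/dx = 8x + (0) = 0  =>  x = 0
df/dy = 2y + (-2) = 0  =>  y = 1
f(0, 1) = 4*(0)^2 + 1*(1)^2 + -2*(1) + -12 = -13
Hessian is diagonal with entries 8, 2 > 0, so this is a minimum.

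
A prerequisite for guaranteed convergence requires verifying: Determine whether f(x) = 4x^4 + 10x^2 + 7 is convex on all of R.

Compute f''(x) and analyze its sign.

f(x) = 4x^4 + 10x^2 + 7
f'(x) = 16x^3 + 20x
f''(x) = 48x^2 + 20
f''(x) = 48x^2 + 20 >= 20 > 0 for all x
Therefore, f is convex on R.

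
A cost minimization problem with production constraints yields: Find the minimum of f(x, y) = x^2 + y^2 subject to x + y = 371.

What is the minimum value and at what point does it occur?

Substitute y = 371 - x into f(x,y) = x^2 + y^2:
g(x) = x^2 + (371 - x)^2 = 2x^2 - 742x + 137641
g'(x) = 4x - 742 = 0  =>  x = 371/2
y = 371 - 371/2 = 371/2
Minimum value = (371/2)^2 + (371/2)^2 = 137641/2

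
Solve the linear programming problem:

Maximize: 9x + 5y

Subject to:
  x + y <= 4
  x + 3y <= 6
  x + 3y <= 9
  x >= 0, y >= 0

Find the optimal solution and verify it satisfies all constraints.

Feasible vertices: (0, 0), (0, 2), (3, 1), (4, 0)
Objective 9x + 5y at each vertex:
  (0, 0): 0
  (0, 2): 10
  (3, 1): 32
  (4, 0): 36
Maximum is 36 at (4, 0).
Verify constraints at (x, y) = (4, 0):
  1*4 + 1*0 = 4 <= 4 (active)
  1*4 + 3*0 = 4 <= 6
  1*4 + 3*0 = 4 <= 9
  x = 4 >= 0, y = 0 >= 0. All constraints satisfied.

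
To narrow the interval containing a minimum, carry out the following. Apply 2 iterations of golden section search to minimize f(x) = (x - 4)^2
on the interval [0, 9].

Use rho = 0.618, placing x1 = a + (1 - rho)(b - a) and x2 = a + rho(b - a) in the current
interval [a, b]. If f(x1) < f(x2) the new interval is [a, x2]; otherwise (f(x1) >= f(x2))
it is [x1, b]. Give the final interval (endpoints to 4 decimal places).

Golden section search for min of f(x) = (x - 4)^2 on [0, 9].
Each step: x1 = a + (1 - rho)(b - a), x2 = a + rho(b - a); if f(x1) < f(x2) keep [a, x2], otherwise keep [x1, b].
Step 1: [0.0000, 9.0000], x1=3.4380 (f=0.3158), x2=5.5620 (f=2.4398); f(x1) < f(x2) => keep [0.0000, 5.5620]
Step 2: [0.0000, 5.5620], x1=2.1247 (f=3.5168), x2=3.4373 (f=0.3166); f(x1) > f(x2) => keep [2.1247, 5.5620]
Final interval: [2.1247, 5.5620]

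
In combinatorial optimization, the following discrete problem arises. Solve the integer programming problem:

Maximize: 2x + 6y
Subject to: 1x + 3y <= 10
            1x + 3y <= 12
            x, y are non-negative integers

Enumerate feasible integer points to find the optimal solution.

Constraint 1: 1x + 3y <= 10
Constraint 2: 1x + 3y <= 12
Feasible x range (need y >= 0): 0 <= x <= min(10/1, 12/1) => x in {0, ..., 10}.
Enumerate feasible integer points row by row (the coefficient of y is 6 > 0, so for each x the largest feasible y gives the best value):
  x = 0: y <= min((10 - 1*0)/3, (12 - 1*0)/3) => y in {0, ..., 3}; best 2*0 + 6*3 = 18
  x = 1: y <= min((10 - 1*1)/3, (12 - 1*1)/3) => y in {0, ..., 3}; best 2*1 + 6*3 = 20
  x = 2: y <= min((10 - 1*2)/3, (12 - 1*2)/3) => y in {0, ..., 2}; best 2*2 + 6*2 = 16
  x = 3: y <= min((10 - 1*3)/3, (12 - 1*3)/3) => y in {0, ..., 2}; best 2*3 + 6*2 = 18
  x = 4: y <= min((10 - 1*4)/3, (12 - 1*4)/3) => y in {0, ..., 2}; best 2*4 + 6*2 = 20
  x = 5: y <= min((10 - 1*5)/3, (12 - 1*5)/3) => y in {0, ..., 1}; best 2*5 + 6*1 = 16
  x = 6: y <= min((10 - 1*6)/3, (12 - 1*6)/3) => y in {0, ..., 1}; best 2*6 + 6*1 = 18
  x = 7: y <= min((10 - 1*7)/3, (12 - 1*7)/3) => y in {0, ..., 1}; best 2*7 + 6*1 = 20
  x = 8: y <= min((10 - 1*8)/3, (12 - 1*8)/3) => y in {0}; best 2*8 + 6*0 = 16
  x = 9: y <= min((10 - 1*9)/3, (12 - 1*9)/3) => y in {0}; best 2*9 + 6*0 = 18
  x = 10: y <= min((10 - 1*10)/3, (12 - 1*10)/3) => y in {0}; best 2*10 + 6*0 = 20
The maximum 2x + 6y = 20 is achieved at x = 1, y = 3.
(The same value 20 is also attained at (4, 2), (7, 1), (10, 0).)
Check: 1*1 + 3*3 = 10 <= 10 and 1*1 + 3*3 = 10 <= 12.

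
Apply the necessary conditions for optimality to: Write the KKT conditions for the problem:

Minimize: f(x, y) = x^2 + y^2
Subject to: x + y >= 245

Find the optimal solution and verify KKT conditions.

KKT conditions for min x^2 + y^2 s.t. x + y >= 245:
Stationarity: 2x = mu, 2y = mu
So x = y = mu/2.
Complementary slackness: mu*(x + y - 245) = 0
Primal feasibility: x + y >= 245; dual feasibility: mu >= 0
If mu = 0 then x = y = 0, but 0 + 0 < 245 is infeasible, so the constraint is active.
Constraint active: x + y = 2*(mu/2) = 245 => mu = 245
x = y = 245/2, f = 60025/2
Verify: stationarity 2*(245/2) = 245 = mu; primal 245/2 + 245/2 = 245 >= 245; dual mu = 245 >= 0; complementary slackness 245*(245 - 245) = 0. All KKT conditions hold.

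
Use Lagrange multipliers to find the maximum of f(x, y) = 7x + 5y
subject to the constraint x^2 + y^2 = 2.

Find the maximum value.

Set up Lagrange conditions: grad f = lambda * grad g
  7 = 2*lambda*x
  5 = 2*lambda*y
From these: x/y = 7/5, so x = 7t, y = 5t for some t.
Substitute into constraint: (7t)^2 + (5t)^2 = 2
  t^2 * 74 = 2
  t = sqrt(2/74)
Maximum = 7*x + 5*y = (7^2 + 5^2)*t = 74 * sqrt(2/74) = sqrt(148)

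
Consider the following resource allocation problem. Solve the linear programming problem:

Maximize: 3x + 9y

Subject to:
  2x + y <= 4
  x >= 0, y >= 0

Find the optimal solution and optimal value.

The feasible region has vertices at [(0, 0), (2, 0), (0, 4)].
Checking objective 3x + 9y at each vertex:
  (0, 0): 3*0 + 9*0 = 0
  (2, 0): 3*2 + 9*0 = 6
  (0, 4): 3*0 + 9*4 = 36
Maximum is 36 at (0, 4).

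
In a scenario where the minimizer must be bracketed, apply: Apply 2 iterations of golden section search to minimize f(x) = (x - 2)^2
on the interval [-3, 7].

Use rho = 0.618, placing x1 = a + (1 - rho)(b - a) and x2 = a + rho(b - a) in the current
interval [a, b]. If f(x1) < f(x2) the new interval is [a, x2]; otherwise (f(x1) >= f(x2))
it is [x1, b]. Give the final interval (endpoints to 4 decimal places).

Golden section search for min of f(x) = (x - 2)^2 on [-3, 7].
Each step: x1 = a + (1 - rho)(b - a), x2 = a + rho(b - a); if f(x1) < f(x2) keep [a, x2], otherwise keep [x1, b].
Step 1: [-3.0000, 7.0000], x1=0.8200 (f=1.3924), x2=3.1800 (f=1.3924); f(x1) = f(x2) (tie, not '<') => keep [0.8200, 7.0000]
Step 2: [0.8200, 7.0000], x1=3.1808 (f=1.3942), x2=4.6392 (f=6.9656); f(x1) < f(x2) => keep [0.8200, 4.6392]
Final interval: [0.8200, 4.6392]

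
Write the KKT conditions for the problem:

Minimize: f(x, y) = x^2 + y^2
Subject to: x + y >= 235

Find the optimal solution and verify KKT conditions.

KKT conditions for min x^2 + y^2 s.t. x + y >= 235:
Stationarity: 2x = mu, 2y = mu
So x = y = mu/2.
Complementary slackness: mu*(x + y - 235) = 0
Primal feasibility: x + y >= 235; dual feasibility: mu >= 0
If mu = 0 then x = y = 0, but 0 + 0 < 235 is infeasible, so the constraint is active.
Constraint active: x + y = 2*(mu/2) = 235 => mu = 235
x = y = 235/2, f = 55225/2
Verify: stationarity 2*(235/2) = 235 = mu; primal 235/2 + 235/2 = 235 >= 235; dual mu = 235 >= 0; complementary slackness 235*(235 - 235) = 0. All KKT conditions hold.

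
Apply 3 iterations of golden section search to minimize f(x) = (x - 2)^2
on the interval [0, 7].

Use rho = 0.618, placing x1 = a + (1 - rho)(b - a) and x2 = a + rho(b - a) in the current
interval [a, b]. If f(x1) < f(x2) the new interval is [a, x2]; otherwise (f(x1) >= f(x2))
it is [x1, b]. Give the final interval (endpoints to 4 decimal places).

Golden section search for min of f(x) = (x - 2)^2 on [0, 7].
Each step: x1 = a + (1 - rho)(b - a), x2 = a + rho(b - a); if f(x1) < f(x2) keep [a, x2], otherwise keep [x1, b].
Step 1: [0.0000, 7.0000], x1=2.6740 (f=0.4543), x2=4.3260 (f=5.4103); f(x1) < f(x2) => keep [0.0000, 4.3260]
Step 2: [0.0000, 4.3260], x1=1.6525 (f=0.1207), x2=2.6735 (f=0.4536); f(x1) < f(x2) => keep [0.0000, 2.6735]
Step 3: [0.0000, 2.6735], x1=1.0213 (f=0.9579), x2=1.6522 (f=0.1210); f(x1) > f(x2) => keep [1.0213, 2.6735]
Final interval: [1.0213, 2.6735]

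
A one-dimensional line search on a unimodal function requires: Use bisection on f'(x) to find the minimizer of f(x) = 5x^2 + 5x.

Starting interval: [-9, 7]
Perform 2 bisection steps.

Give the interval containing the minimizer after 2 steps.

Finding critical point of f(x) = 5x^2 + 5x using bisection on f'(x) = 10x + 5.
f'(x) = 0 when x = -1/2.
Starting interval: [-9, 7]
Step 1: mid = -1, f'(mid) = -5, new interval = [-1, 7]
Step 2: mid = 3, f'(mid) = 35, new interval = [-1, 3]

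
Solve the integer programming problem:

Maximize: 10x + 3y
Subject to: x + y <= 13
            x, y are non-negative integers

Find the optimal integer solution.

Objective: 10x + 3y, constraint: x + y <= 13
Coefficient of x is 10 >= coefficient of y is 3, so allocate the entire budget to x.
Optimal: x = 13, y = 0, value = 130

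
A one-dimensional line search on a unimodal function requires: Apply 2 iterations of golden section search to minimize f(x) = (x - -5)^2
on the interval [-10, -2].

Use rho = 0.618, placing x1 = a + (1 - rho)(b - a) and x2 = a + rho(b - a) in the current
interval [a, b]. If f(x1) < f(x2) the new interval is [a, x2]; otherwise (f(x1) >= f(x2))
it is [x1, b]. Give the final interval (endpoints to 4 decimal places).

Golden section search for min of f(x) = (x - -5)^2 on [-10, -2].
Each step: x1 = a + (1 - rho)(b - a), x2 = a + rho(b - a); if f(x1) < f(x2) keep [a, x2], otherwise keep [x1, b].
Step 1: [-10.0000, -2.0000], x1=-6.9440 (f=3.7791), x2=-5.0560 (f=0.0031); f(x1) > f(x2) => keep [-6.9440, -2.0000]
Step 2: [-6.9440, -2.0000], x1=-5.0554 (f=0.0031), x2=-3.8886 (f=1.2352); f(x1) < f(x2) => keep [-6.9440, -3.8886]
Final interval: [-6.9440, -3.8886]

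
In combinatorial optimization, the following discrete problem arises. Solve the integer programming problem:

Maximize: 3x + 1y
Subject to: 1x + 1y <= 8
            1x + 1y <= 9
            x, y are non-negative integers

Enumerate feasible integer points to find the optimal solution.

Constraint 1: 1x + 1y <= 8
Constraint 2: 1x + 1y <= 9
Feasible x range (need y >= 0): 0 <= x <= min(8/1, 9/1) => x in {0, ..., 8}.
Enumerate feasible integer points row by row (the coefficient of y is 1 > 0, so for each x the largest feasible y gives the best value):
  x = 0: y <= min((8 - 1*0)/1, (9 - 1*0)/1) => y in {0, ..., 8}; best 3*0 + 1*8 = 8
  x = 1: y <= min((8 - 1*1)/1, (9 - 1*1)/1) => y in {0, ..., 7}; best 3*1 + 1*7 = 10
  x = 2: y <= min((8 - 1*2)/1, (9 - 1*2)/1) => y in {0, ..., 6}; best 3*2 + 1*6 = 12
  x = 3: y <= min((8 - 1*3)/1, (9 - 1*3)/1) => y in {0, ..., 5}; best 3*3 + 1*5 = 14
  x = 4: y <= min((8 - 1*4)/1, (9 - 1*4)/1) => y in {0, ..., 4}; best 3*4 + 1*4 = 16
  x = 5: y <= min((8 - 1*5)/1, (9 - 1*5)/1) => y in {0, ..., 3}; best 3*5 + 1*3 = 18
  x = 6: y <= min((8 - 1*6)/1, (9 - 1*6)/1) => y in {0, ..., 2}; best 3*6 + 1*2 = 20
  x = 7: y <= min((8 - 1*7)/1, (9 - 1*7)/1) => y in {0, ..., 1}; best 3*7 + 1*1 = 22
  x = 8: y <= min((8 - 1*8)/1, (9 - 1*8)/1) => y in {0}; best 3*8 + 1*0 = 24
The maximum 3x + 1y = 24 is achieved at x = 8, y = 0.
Check: 1*8 + 1*0 = 8 <= 8 and 1*8 + 1*0 = 8 <= 9.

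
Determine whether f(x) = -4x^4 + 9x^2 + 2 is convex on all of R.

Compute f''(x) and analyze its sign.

f(x) = -4x^4 + 9x^2 + 2
f'(x) = -16x^3 + 18x
f''(x) = -48x^2 + 18
f''(x) = -48x^2 + 18 -> -inf as |x| -> inf
Therefore, f is not globally convex on R.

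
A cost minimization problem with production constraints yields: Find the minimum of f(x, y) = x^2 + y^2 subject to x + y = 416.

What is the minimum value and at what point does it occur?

Substitute y = 416 - x into f(x,y) = x^2 + y^2:
g(x) = x^2 + (416 - x)^2 = 2x^2 - 832x + 173056
g'(x) = 4x - 832 = 0  =>  x = 208
y = 416 - 208 = 208
Minimum value = 208^2 + 208^2 = 86528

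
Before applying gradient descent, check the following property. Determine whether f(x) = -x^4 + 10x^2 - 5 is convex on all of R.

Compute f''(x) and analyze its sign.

f(x) = -x^4 + 10x^2 - 5
f'(x) = -4x^3 + 20x
f''(x) = -12x^2 + 20
f''(x) = -12x^2 + 20 -> -inf as |x| -> inf
Therefore, f is not globally convex on R.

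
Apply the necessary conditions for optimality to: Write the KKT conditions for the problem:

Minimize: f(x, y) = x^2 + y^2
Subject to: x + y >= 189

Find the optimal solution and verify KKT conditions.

KKT conditions for min x^2 + y^2 s.t. x + y >= 189:
Stationarity: 2x = mu, 2y = mu
So x = y = mu/2.
Complementary slackness: mu*(x + y - 189) = 0
Primal feasibility: x + y >= 189; dual feasibility: mu >= 0
If mu = 0 then x = y = 0, but 0 + 0 < 189 is infeasible, so the constraint is active.
Constraint active: x + y = 2*(mu/2) = 189 => mu = 189
x = y = 189/2, f = 35721/2
Verify: stationarity 2*(189/2) = 189 = mu; primal 189/2 + 189/2 = 189 >= 189; dual mu = 189 >= 0; complementary slackness 189*(189 - 189) = 0. All KKT conditions hold.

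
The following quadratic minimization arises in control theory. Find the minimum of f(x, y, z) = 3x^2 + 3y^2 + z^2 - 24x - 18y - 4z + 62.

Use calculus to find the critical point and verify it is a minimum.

f(x,y,z) = 3x^2 + 3y^2 + z^2 - 24x - 18y - 4z + 62
df/dx = 6x + (-24) = 0 => x = 4
df/dy = 6y + (-18) = 0 => y = 3
df/dz = 2z + (-4) = 0 => z = 2
f(4,3,2) = 3*(4)^2 + 3*(3)^2 + 1*(2)^2 + -24*(4) + -18*(3) + -4*(2) + 62 = -17
Hessian is diagonal with entries 6, 6, 2 > 0, confirmed minimum.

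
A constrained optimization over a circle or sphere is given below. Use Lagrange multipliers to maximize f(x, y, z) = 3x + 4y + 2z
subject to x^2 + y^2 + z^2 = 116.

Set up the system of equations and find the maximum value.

Lagrange conditions: 3 = 2*lambda*x, 4 = 2*lambda*y, 2 = 2*lambda*z
So x:3 = y:4 = z:2, i.e. x = 3t, y = 4t, z = 2t
Constraint: t^2*(3^2 + 4^2 + 2^2) = 116
  t^2 * 29 = 116  =>  t = sqrt(4)
Maximum = 3*3t + 4*4t + 2*2t = 29*sqrt(4) = 58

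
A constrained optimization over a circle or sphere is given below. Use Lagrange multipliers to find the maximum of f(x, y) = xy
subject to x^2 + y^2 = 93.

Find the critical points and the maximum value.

Lagrange conditions: y = 2*lambda*x and x = 2*lambda*y
If x = 0 then y = 0, violating the constraint, so x, y != 0.
Dividing: y/x = x/y => x^2 = y^2 => y = x or y = -x
Constraint: 2x^2 = 93 => x^2 = 93/2 => x = +/-sqrt(93/2)
Critical points: (sqrt(93/2), sqrt(93/2)), (-sqrt(93/2), -sqrt(93/2)), (sqrt(93/2), -sqrt(93/2)), (-sqrt(93/2), sqrt(93/2))
  y = x:  xy = x^2 = 93/2  at (sqrt(93/2), sqrt(93/2)) and (-sqrt(93/2), -sqrt(93/2))
  y = -x: xy = -x^2 = -93/2 at (sqrt(93/2), -sqrt(93/2)) and (-sqrt(93/2), sqrt(93/2))
Maximum xy = 93/2 at (sqrt(93/2), sqrt(93/2)) and (-sqrt(93/2), -sqrt(93/2))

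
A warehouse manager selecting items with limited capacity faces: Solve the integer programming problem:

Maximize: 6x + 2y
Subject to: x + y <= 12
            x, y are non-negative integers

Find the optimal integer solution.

Objective: 6x + 2y, constraint: x + y <= 12
Coefficient of x is 6 >= coefficient of y is 2, so allocate the entire budget to x.
Optimal: x = 12, y = 0, value = 72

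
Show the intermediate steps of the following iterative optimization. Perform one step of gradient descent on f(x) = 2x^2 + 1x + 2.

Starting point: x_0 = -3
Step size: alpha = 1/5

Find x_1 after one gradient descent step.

f(x) = 2x^2 + 1x + 2
f'(x) = 4x + 1
f'(-3) = 4*-3 + (1) = -11
x_1 = x_0 - alpha * f'(x_0) = -3 - 1/5 * -11 = -4/5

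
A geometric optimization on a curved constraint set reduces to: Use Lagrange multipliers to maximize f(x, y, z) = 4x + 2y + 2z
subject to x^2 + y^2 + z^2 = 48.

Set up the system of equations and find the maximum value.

Lagrange conditions: 4 = 2*lambda*x, 2 = 2*lambda*y, 2 = 2*lambda*z
So x:4 = y:2 = z:2, i.e. x = 4t, y = 2t, z = 2t
Constraint: t^2*(4^2 + 2^2 + 2^2) = 48
  t^2 * 24 = 48  =>  t = sqrt(2)
Maximum = 4*4t + 2*2t + 2*2t = 24*sqrt(2) = sqrt(1152)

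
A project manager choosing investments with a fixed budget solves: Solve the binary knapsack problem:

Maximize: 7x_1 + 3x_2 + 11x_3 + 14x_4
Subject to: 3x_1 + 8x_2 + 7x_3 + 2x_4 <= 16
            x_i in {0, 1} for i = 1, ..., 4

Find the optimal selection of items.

Items: item 1 (v=7, w=3), item 2 (v=3, w=8), item 3 (v=11, w=7), item 4 (v=14, w=2)
Capacity: 16
Checking all 16 subsets (w = total weight, v = total value):
  {}: w = 0, v = 0
  {1}: w = 3, v = 7
  {2}: w = 8, v = 3
  {3}: w = 7, v = 11
  {4}: w = 2, v = 14
  {1, 2}: w = 11, v = 10
  {1, 3}: w = 10, v = 18
  {1, 4}: w = 5, v = 21
  {2, 3}: w = 15, v = 14
  {2, 4}: w = 10, v = 17
  {3, 4}: w = 9, v = 25
  {1, 2, 3}: w = 18 > 16, infeasible
  {1, 2, 4}: w = 13, v = 24
  {1, 3, 4}: w = 12, v = 32
  {2, 3, 4}: w = 17 > 16, infeasible
  {1, 2, 3, 4}: w = 20 > 16, infeasible
Best feasible subset: items [1, 3, 4]
Total weight: 12 <= 16, total value: 32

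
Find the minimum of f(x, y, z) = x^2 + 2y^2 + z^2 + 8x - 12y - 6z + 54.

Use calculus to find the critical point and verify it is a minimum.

f(x,y,z) = x^2 + 2y^2 + z^2 + 8x - 12y - 6z + 54
df/dx = 2x + (8) = 0 => x = -4
df/dy = 4y + (-12) = 0 => y = 3
df/dz = 2z + (-6) = 0 => z = 3
f(-4,3,3) = 1*(-4)^2 + 2*(3)^2 + 1*(3)^2 + 8*(-4) + -12*(3) + -6*(3) + 54 = 11
Hessian is diagonal with entries 2, 4, 2 > 0, confirmed minimum.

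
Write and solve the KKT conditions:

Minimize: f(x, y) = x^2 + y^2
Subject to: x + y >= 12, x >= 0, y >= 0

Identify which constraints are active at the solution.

KKT conditions for min x^2 + y^2 s.t. 1x + 1y >= 12, x >= 0, y >= 0:
Stationarity: 2x = mu*1 + mu_x, 2y = mu*1 + mu_y, with mu, mu_x, mu_y >= 0
Complementary slackness: mu*(x + y - 12) = 0, mu_x*x = 0, mu_y*y = 0
(0, 0) is infeasible (1*0 + 1*0 < 12), so if mu = 0 stationarity would force x = mu_x/2 >= 0, y = mu_y/2 >= 0 with mu_x*x = mu_y*y = 0, i.e. x = y = 0: contradiction. Hence mu > 0 and x + y = 12 is active.
Try x > 0, y > 0 (so mu_x = mu_y = 0): x = 1*mu/2, y = 1*mu/2
Substitute: 1*(1*mu/2) + 1*(1*mu/2) = 12
  mu*2/2 = 12 => mu = 12
x* = 6 > 0, y* = 6 > 0, consistent with mu_x = mu_y = 0.
f is convex and the constraints are linear, so this KKT point is the global minimum.
f* = 72
Active constraints: x + y >= 12 (holds with equality, mu = 12 > 0); x >= 0 and y >= 0 are inactive (mu_x = mu_y = 0).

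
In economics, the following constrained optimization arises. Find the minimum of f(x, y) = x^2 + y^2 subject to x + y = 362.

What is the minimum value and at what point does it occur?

Substitute y = 362 - x into f(x,y) = x^2 + y^2:
g(x) = x^2 + (362 - x)^2 = 2x^2 - 724x + 131044
g'(x) = 4x - 724 = 0  =>  x = 181
y = 362 - 181 = 181
Minimum value = 181^2 + 181^2 = 65522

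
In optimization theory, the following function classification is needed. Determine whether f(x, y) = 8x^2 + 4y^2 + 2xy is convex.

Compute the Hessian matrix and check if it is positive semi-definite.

f(x,y) = 8x^2 + 4y^2 + 2xy
Hessian H = [[16, 2], [2, 8]]
trace(H) = 24, det(H) = 124
Eigenvalues: (24 +/- sqrt(80)) / 2 = 16.47, 7.528
Since both eigenvalues > 0, f is convex.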